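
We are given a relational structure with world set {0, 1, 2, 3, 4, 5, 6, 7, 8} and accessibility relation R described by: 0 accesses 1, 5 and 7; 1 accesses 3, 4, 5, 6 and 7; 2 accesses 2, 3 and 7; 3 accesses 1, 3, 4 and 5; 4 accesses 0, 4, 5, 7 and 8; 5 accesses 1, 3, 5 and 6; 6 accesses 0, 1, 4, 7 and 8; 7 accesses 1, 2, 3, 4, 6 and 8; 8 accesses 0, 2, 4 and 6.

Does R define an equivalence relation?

No

Reflexive: no — 0 is not related to itself.
Symmetric: no — 0 R 1 but not 1 R 0.
Transitive: no — 0 R 1 and 1 R 3, but not 0 R 3.
So R is not an equivalence relation.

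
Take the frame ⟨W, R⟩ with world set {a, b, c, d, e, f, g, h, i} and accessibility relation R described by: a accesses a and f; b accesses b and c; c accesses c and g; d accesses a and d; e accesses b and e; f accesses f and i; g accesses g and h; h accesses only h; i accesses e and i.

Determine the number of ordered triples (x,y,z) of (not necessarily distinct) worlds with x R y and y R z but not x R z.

7

Enumerating: (a,f,i), (b,c,g), (c,g,h), (d,a,f), (e,b,c), (f,i,e), (i,e,b).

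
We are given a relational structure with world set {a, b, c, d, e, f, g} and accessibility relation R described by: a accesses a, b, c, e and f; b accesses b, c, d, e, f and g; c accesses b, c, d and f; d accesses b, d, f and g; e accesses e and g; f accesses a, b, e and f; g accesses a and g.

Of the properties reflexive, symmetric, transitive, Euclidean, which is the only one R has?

reflexive

Reflexive: yes — every world is R-related to itself.
Symmetric: no — a R b but not b R a.
Transitive: no — a R b and b R d, but not a R d.
Euclidean: no — a R c and a R e, but not c R e.
Only reflexive holds.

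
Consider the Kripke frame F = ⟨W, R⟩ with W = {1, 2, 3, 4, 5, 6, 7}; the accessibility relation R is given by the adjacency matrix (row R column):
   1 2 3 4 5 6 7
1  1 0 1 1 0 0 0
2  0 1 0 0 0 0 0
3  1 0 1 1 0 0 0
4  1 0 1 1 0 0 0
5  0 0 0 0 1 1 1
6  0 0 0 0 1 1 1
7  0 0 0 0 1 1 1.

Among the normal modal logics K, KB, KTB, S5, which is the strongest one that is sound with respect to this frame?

Symmetric (axiom B): yes — every pair in R has its reverse in R.
Reflexive (axiom T): yes — every world is R-related to itself.
Euclidean (axiom 5): yes — any two successors of a common world are R-related.
So F validates K, KB, KTB, S5. The strongest is S5.

S5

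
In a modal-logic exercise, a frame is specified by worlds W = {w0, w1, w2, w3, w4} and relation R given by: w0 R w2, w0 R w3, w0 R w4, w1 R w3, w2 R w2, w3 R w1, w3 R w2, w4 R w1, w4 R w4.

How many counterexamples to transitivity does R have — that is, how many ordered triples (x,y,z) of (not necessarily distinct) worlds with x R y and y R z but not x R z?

6

Enumerating: (w0,w3,w1), (w0,w4,w1), (w1,w3,w1), (w1,w3,w2), (w3,w1,w3), (w4,w1,w3).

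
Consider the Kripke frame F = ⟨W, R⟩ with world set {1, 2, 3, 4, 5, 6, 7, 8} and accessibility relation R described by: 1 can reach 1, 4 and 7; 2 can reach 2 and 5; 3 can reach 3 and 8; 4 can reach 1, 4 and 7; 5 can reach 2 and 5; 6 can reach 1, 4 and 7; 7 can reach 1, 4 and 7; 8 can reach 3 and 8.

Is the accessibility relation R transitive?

Yes

Transitive: yes — every two-step R-path is closed by a direct edge.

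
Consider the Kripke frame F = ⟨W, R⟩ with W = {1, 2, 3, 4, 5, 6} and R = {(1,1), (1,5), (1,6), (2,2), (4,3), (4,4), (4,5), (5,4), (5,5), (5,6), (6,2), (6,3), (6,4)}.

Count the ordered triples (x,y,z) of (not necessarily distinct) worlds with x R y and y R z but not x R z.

9

Enumerating: (1,5,4), (1,6,2), (1,6,3), (1,6,4), (4,5,6), (5,4,3), (5,6,2), (5,6,3), (6,4,5).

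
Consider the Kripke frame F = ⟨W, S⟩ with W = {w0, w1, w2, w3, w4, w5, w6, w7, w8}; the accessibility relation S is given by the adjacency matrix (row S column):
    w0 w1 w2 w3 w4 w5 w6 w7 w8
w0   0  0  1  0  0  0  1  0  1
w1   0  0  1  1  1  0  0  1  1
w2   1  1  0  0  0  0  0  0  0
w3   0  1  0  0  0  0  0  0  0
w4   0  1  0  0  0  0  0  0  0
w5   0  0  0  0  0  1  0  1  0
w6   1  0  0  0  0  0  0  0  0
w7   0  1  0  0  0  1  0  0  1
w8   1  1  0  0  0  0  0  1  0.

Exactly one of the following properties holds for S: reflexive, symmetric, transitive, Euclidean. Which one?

symmetric

Reflexive: no — w0 is not related to itself.
Symmetric: yes — every pair in S has its reverse in S.
Transitive: no — w0 S w2 and w2 S w1, but not w0 S w1.
Euclidean: no — w0 S w2 and w0 S w6, but not w2 S w6.
Only symmetric holds.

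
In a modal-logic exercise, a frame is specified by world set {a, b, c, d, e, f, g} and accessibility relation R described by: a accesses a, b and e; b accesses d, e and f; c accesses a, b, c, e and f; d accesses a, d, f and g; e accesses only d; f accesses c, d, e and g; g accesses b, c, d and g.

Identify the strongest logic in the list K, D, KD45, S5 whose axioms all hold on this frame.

Serial (axiom D): yes — every world has a successor (e.g. a R a).
Euclidean (axiom 5): no — a R e and a R b, but not e R b.
Transitive (axiom 4): no — a R b and b R d, but not a R d.
Reflexive (axiom T): no — b is not related to itself.
So F validates K, D; KD45 would additionally require R to be Euclidean and transitive. The strongest is D.

D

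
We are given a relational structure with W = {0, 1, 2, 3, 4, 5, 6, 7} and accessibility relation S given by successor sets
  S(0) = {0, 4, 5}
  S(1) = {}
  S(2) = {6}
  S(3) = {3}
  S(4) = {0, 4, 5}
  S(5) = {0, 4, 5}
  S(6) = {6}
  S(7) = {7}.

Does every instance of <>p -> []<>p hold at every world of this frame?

By correspondence theory, 5 is valid on a frame iff S is Euclidean.
Euclidean: yes — any two successors of a common world are S-related.

Yes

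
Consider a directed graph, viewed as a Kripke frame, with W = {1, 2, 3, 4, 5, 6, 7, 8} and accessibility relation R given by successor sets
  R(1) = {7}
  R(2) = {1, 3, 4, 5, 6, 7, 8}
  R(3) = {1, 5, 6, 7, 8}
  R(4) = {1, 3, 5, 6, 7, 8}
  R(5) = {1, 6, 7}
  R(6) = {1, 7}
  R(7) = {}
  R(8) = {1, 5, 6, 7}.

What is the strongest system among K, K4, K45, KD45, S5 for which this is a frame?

Transitive (axiom 4): yes — every two-step R-path is closed by a direct edge.
Euclidean (axiom 5): no — 2 R 1 and 2 R 3, but not 1 R 3.
Serial (axiom D): no — 7 has no R-successor.
Reflexive (axiom T): no — 1 is not related to itself.
So F validates K, K4; K45 would additionally require R to be Euclidean. The strongest is K4.

K4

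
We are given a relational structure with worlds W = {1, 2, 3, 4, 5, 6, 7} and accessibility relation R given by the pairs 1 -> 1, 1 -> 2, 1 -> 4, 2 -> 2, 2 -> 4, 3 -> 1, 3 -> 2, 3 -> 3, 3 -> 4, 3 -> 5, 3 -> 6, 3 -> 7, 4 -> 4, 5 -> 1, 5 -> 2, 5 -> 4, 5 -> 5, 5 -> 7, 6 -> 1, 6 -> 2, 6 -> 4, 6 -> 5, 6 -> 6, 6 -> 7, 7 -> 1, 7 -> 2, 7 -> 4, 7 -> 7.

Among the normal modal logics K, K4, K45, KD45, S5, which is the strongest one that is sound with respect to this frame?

Transitive (axiom 4): yes — every two-step R-path is closed by a direct edge.
Euclidean (axiom 5): no — 1 R 4 and 1 R 2, but not 4 R 2.
Serial (axiom D): yes — every world has a successor (e.g. 1 R 1).
Reflexive (axiom T): yes — every world is R-related to itself.
So F validates K, K4; K45 would additionally require R to be Euclidean. The strongest is K4.

K4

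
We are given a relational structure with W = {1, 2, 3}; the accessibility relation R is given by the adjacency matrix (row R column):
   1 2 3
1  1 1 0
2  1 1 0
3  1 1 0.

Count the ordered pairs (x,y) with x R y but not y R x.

2

Enumerating: (3,1), (3,2).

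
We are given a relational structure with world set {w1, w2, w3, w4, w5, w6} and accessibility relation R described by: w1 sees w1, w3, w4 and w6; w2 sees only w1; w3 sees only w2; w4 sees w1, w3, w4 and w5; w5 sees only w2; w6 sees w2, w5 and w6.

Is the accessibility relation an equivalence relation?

Reflexive: no — w2 is not related to itself.
Symmetric: no — w1 R w3 but not w3 R w1.
Transitive: no — w1 R w3 and w3 R w2, but not w1 R w2.
So R is not an equivalence relation.

No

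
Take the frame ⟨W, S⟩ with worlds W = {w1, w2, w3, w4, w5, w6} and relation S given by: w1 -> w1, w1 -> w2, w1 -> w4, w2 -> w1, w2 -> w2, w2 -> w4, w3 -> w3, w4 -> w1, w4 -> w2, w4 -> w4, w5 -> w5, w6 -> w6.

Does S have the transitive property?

Transitive: yes — every two-step S-path is closed by a direct edge.

Yes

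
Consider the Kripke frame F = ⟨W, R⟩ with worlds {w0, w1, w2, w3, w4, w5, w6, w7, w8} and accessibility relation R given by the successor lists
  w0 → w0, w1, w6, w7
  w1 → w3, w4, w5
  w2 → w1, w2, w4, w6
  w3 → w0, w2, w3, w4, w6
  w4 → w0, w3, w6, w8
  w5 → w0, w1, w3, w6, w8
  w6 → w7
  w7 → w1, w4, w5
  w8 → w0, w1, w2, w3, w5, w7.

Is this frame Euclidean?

Euclidean: no — w0 R w1 and w0 R w6, but not w1 R w6.

No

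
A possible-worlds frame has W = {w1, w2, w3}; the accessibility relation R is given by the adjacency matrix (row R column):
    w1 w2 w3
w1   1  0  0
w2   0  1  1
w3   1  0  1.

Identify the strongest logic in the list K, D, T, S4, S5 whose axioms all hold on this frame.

T

Serial (axiom D): yes — every world has a successor (e.g. w1 R w1).
Reflexive (axiom T): yes — every world is R-related to itself.
Transitive (axiom 4): no — w2 R w3 and w3 R w1, but not w2 R w1.
Euclidean (axiom 5): no — w2 R w3 and w2 R w2, but not w3 R w2.
So F validates K, D, T; S4 would additionally require R to be transitive. The strongest is T.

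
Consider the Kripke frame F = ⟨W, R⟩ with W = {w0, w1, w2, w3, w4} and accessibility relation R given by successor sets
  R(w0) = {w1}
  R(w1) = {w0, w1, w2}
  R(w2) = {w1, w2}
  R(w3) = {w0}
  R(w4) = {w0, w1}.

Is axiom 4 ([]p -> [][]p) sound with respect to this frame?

No

The schema 4 characterises exactly the transitive frames.
Transitive: no — w0 R w1 and w1 R w2, but not w0 R w2.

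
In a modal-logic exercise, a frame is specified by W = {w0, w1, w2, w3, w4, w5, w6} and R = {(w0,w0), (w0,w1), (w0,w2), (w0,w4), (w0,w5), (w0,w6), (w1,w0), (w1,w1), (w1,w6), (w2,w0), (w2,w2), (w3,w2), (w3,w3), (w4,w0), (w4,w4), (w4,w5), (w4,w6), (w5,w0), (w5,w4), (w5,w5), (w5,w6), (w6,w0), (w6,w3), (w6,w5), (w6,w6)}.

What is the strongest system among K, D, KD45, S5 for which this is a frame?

D

Serial (axiom D): yes — every world has a successor (e.g. w0 R w0).
Euclidean (axiom 5): no — w0 R w1 and w0 R w2, but not w1 R w2.
Transitive (axiom 4): no — w0 R w6 and w6 R w3, but not w0 R w3.
Reflexive (axiom T): yes — every world is R-related to itself.
So F validates K, D; KD45 would additionally require R to be Euclidean and transitive. The strongest is D.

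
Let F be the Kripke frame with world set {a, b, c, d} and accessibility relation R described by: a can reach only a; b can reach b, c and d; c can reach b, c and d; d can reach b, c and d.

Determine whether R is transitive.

Yes

Transitive: yes — every two-step R-path is closed by a direct edge.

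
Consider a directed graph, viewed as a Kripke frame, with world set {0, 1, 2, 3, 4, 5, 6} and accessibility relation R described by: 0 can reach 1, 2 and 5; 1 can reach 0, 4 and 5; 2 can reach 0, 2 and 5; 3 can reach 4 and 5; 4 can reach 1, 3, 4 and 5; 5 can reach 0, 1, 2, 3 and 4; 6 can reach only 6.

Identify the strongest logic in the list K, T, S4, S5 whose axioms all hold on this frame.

Reflexive (axiom T): no — 0 is not related to itself.
Transitive (axiom 4): no — 0 R 1 and 1 R 4, but not 0 R 4.
Euclidean (axiom 5): no — 0 R 1 and 0 R 2, but not 1 R 2.
So F validates K; T would additionally require R to be reflexive. The strongest is K.

K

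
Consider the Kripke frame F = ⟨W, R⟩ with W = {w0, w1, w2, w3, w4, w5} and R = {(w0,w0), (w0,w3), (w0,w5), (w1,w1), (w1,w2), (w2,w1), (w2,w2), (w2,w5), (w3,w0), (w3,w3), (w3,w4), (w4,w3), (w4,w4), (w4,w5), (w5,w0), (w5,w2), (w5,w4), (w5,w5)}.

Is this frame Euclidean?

Euclidean: no — w0 R w3 and w0 R w5, but not w3 R w5.

No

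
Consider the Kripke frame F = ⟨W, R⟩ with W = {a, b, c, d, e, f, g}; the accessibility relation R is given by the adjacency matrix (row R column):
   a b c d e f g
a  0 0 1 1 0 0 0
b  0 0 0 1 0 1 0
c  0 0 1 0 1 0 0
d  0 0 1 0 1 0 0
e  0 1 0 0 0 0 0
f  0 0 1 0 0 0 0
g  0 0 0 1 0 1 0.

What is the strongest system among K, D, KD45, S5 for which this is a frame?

Serial (axiom D): yes — every world has a successor (e.g. a R c).
Euclidean (axiom 5): no — a R c and a R d, but not c R d.
Transitive (axiom 4): no — a R c and c R e, but not a R e.
Reflexive (axiom T): no — a is not related to itself.
So F validates K, D; KD45 would additionally require R to be Euclidean and transitive. The strongest is D.

D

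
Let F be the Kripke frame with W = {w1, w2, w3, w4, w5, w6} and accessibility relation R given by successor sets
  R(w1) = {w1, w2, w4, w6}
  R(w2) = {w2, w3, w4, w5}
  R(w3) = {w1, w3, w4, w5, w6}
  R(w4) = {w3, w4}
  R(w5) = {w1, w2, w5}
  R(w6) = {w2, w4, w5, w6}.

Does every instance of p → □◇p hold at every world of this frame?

No

The schema B characterises exactly the symmetric frames.
Symmetric: no — w1 R w2 but not w2 R w1.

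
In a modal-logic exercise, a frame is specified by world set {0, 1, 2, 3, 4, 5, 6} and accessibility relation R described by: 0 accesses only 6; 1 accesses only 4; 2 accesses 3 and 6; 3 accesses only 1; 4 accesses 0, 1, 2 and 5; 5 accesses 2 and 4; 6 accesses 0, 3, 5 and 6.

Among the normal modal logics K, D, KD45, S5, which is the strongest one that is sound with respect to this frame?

D

Serial (axiom D): yes — every world has a successor (e.g. 0 R 6).
Euclidean (axiom 5): no — 2 R 3 and 2 R 6, but not 3 R 6.
Transitive (axiom 4): no — 0 R 6 and 6 R 3, but not 0 R 3.
Reflexive (axiom T): no — 0 is not related to itself.
So F validates K, D; KD45 would additionally require R to be Euclidean and transitive. The strongest is D.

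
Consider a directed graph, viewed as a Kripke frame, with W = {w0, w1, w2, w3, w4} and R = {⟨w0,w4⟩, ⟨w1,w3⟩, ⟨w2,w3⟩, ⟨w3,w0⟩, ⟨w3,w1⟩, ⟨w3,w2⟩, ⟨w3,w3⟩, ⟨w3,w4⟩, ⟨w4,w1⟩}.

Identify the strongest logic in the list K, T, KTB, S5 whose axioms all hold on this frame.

Reflexive (axiom T): no — w0 is not related to itself.
Symmetric (axiom B): no — w0 R w4 but not w4 R w0.
Euclidean (axiom 5): no — w3 R w0 and w3 R w1, but not w0 R w1.
So F validates K; T would additionally require R to be reflexive. The strongest is K.

K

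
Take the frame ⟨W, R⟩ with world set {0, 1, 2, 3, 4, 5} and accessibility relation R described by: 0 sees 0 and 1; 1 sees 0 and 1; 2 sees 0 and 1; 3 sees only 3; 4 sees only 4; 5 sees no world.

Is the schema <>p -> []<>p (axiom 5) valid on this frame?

By correspondence theory, 5 is valid on a frame iff R is Euclidean.
Euclidean: yes — any two successors of a common world are R-related.

Yes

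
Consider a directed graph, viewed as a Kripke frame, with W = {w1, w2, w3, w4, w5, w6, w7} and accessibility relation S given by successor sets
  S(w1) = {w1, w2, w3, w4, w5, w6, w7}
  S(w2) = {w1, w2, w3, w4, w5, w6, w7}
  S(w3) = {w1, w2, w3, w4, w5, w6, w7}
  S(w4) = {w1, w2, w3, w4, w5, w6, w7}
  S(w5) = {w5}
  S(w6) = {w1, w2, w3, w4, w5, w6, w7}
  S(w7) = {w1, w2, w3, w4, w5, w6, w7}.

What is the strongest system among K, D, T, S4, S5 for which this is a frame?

Serial (axiom D): yes — every world has a successor (e.g. w1 S w1).
Reflexive (axiom T): yes — every world is S-related to itself.
Transitive (axiom 4): yes — every two-step S-path is closed by a direct edge.
Euclidean (axiom 5): no — w1 S w5 and w1 S w2, but not w5 S w2.
So F validates K, D, T, S4; S5 would additionally require S to be Euclidean. The strongest is S4.

S4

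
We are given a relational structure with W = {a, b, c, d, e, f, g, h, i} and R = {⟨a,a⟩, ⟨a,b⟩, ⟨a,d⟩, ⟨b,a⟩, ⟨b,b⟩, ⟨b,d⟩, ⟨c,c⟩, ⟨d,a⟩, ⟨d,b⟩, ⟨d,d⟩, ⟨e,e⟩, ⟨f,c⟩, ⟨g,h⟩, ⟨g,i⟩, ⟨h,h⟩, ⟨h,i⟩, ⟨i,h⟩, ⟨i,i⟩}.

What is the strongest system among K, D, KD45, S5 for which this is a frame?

KD45

Serial (axiom D): yes — every world has a successor (e.g. a R a).
Euclidean (axiom 5): yes — any two successors of a common world are R-related.
Transitive (axiom 4): yes — every two-step R-path is closed by a direct edge.
Reflexive (axiom T): no — f is not related to itself.
So F validates K, D, KD45; S5 would additionally require R to be reflexive. The strongest is KD45.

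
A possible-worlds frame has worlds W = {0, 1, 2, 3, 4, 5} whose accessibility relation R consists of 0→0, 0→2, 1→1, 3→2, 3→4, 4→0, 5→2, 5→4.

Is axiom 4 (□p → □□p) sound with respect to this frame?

No

By correspondence theory, 4 is valid on a frame iff R is transitive.
Transitive: no — 3 R 4 and 4 R 0, but not 3 R 0.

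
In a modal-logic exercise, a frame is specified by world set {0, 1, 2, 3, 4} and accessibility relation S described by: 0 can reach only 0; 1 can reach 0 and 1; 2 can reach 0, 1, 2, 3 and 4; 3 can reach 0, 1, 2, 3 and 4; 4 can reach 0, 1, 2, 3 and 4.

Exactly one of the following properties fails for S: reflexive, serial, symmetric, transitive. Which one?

symmetric

Reflexive: yes — every world is S-related to itself.
Serial: yes — every world has a successor (e.g. 0 S 0).
Symmetric: no — 1 S 0 but not 0 S 1.
Transitive: yes — every two-step S-path is closed by a direct edge.
Only symmetric fails.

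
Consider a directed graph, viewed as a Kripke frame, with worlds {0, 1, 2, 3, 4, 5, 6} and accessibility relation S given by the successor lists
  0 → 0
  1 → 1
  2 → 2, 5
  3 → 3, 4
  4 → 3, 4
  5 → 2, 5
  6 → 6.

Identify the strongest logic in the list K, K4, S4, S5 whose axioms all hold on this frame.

Transitive (axiom 4): yes — every two-step S-path is closed by a direct edge.
Reflexive (axiom T): yes — every world is S-related to itself.
Euclidean (axiom 5): yes — any two successors of a common world are S-related.
So F validates K, K4, S4, S5. The strongest is S5.

S5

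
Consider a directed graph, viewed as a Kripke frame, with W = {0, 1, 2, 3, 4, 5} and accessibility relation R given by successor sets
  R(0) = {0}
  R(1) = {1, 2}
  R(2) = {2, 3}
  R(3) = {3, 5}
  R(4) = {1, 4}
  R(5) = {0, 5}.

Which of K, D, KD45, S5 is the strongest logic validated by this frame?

Serial (axiom D): yes — every world has a successor (e.g. 0 R 0).
Euclidean (axiom 5): no — 1 R 2 and 1 R 1, but not 2 R 1.
Transitive (axiom 4): no — 1 R 2 and 2 R 3, but not 1 R 3.
Reflexive (axiom T): yes — every world is R-related to itself.
So F validates K, D; KD45 would additionally require R to be Euclidean and transitive. The strongest is D.

D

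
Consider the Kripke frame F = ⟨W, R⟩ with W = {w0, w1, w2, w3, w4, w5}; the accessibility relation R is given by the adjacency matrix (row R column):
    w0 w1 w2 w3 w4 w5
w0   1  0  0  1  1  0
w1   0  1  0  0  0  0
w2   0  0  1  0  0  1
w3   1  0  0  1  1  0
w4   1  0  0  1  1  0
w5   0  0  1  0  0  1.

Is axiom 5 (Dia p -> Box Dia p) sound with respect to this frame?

Yes

Axiom 5 corresponds to the accessibility relation being Euclidean.
Euclidean: yes — any two successors of a common world are R-related.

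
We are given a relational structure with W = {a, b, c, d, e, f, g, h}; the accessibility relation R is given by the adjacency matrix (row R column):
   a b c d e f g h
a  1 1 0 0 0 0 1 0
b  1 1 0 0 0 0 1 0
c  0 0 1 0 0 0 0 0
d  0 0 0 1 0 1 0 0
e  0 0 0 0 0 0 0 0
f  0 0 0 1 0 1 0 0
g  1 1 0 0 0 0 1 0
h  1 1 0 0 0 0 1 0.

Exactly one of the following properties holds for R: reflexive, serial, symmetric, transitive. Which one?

transitive

Reflexive: no — e is not related to itself.
Serial: no — e has no R-successor.
Symmetric: no — h R a but not a R h.
Transitive: yes — every two-step R-path is closed by a direct edge.
Only transitive holds.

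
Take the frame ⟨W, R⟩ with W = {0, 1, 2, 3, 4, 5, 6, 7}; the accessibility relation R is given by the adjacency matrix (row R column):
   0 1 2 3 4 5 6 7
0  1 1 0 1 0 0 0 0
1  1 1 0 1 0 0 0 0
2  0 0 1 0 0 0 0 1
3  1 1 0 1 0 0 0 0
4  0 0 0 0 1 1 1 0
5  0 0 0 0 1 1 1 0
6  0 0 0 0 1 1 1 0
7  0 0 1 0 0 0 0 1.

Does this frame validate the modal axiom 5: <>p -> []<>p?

Yes

The schema 5 characterises exactly the Euclidean frames.
Euclidean: yes — any two successors of a common world are R-related.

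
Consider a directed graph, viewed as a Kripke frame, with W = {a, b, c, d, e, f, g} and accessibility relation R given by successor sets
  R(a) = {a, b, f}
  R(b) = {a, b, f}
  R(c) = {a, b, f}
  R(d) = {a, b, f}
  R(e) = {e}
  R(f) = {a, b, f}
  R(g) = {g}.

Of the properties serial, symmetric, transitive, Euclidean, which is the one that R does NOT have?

symmetric

Serial: yes — every world has a successor (e.g. a R a).
Symmetric: no — c R a but not a R c.
Transitive: yes — every two-step R-path is closed by a direct edge.
Euclidean: yes — any two successors of a common world are R-related.
Only symmetric fails.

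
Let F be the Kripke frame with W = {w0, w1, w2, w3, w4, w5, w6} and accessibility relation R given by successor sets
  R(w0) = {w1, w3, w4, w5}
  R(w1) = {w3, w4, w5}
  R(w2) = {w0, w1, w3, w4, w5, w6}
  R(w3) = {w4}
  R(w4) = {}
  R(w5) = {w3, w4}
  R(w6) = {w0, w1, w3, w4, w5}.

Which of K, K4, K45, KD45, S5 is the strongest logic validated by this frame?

Transitive (axiom 4): yes — every two-step R-path is closed by a direct edge.
Euclidean (axiom 5): no — w0 R w3 and w0 R w1, but not w3 R w1.
Serial (axiom D): no — w4 has no R-successor.
Reflexive (axiom T): no — w0 is not related to itself.
So F validates K, K4; K45 would additionally require R to be Euclidean. The strongest is K4.

K4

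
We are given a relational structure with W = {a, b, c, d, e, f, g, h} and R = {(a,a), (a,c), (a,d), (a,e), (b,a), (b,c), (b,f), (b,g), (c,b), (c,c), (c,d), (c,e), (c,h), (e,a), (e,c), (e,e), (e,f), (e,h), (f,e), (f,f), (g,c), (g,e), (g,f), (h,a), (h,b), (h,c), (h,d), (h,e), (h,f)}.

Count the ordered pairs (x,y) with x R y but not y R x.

Enumerating: (a,c), (a,d), (b,a), (b,f), (b,g), (c,d), (g,c), (g,e), (g,f), (h,a), (h,b), (h,d), (h,f).

13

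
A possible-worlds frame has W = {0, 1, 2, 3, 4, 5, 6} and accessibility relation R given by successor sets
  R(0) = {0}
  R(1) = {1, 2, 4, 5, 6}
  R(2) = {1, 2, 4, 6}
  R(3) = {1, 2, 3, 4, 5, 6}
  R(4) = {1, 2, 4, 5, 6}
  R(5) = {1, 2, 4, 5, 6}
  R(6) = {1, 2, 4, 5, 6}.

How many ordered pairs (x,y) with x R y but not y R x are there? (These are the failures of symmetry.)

Enumerating: (3,1), (3,2), (3,4), (3,5), (3,6), (5,2).

6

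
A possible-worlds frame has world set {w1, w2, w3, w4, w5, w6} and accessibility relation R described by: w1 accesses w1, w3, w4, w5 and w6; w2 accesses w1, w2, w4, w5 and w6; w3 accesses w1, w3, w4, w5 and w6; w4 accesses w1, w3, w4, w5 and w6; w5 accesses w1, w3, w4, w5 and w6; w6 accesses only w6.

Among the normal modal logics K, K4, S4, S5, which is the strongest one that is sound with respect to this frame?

Transitive (axiom 4): no — w2 R w1 and w1 R w3, but not w2 R w3.
Reflexive (axiom T): yes — every world is R-related to itself.
Euclidean (axiom 5): no — w1 R w6 and w1 R w3, but not w6 R w3.
So F validates K; K4 would additionally require R to be transitive. The strongest is K.

K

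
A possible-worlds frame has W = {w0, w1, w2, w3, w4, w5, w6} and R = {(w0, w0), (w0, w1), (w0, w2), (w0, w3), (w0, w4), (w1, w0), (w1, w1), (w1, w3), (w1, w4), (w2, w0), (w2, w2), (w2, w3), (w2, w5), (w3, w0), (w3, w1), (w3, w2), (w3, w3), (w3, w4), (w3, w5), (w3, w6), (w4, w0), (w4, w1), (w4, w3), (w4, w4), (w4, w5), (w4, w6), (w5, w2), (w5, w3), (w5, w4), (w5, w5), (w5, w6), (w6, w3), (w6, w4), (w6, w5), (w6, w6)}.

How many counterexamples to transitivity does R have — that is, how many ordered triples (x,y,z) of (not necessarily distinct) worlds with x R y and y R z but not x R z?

32

Enumerating: (w0,w2,w5), (w0,w3,w5), (w0,w3,w6), (w0,w4,w5), (w0,w4,w6), (w1,w0,w2), (w1,w3,w2), (w1,w3,w5), (w1,w3,w6), (w1,w4,w5), (w1,w4,w6), (w2,w0,w1), … and 20 more.
Total: 32.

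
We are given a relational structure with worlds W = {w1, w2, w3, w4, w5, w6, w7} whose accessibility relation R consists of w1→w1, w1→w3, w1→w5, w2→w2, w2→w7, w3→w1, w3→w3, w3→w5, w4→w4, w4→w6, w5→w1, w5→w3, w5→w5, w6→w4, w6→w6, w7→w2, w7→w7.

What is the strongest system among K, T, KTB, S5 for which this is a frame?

S5

Reflexive (axiom T): yes — every world is R-related to itself.
Symmetric (axiom B): yes — every pair in R has its reverse in R.
Euclidean (axiom 5): yes — any two successors of a common world are R-related.
So F validates K, T, KTB, S5. The strongest is S5.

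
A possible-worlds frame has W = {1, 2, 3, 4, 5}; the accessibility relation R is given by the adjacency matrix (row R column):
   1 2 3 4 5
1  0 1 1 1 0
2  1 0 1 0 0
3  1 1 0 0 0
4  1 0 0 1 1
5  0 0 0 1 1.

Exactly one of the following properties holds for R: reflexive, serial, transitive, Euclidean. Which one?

serial

Reflexive: no — 1 is not related to itself.
Serial: yes — every world has a successor (e.g. 1 R 2).
Transitive: no — 1 R 4 and 4 R 5, but not 1 R 5.
Euclidean: no — 1 R 2 and 1 R 4, but not 2 R 4.
Only serial holds.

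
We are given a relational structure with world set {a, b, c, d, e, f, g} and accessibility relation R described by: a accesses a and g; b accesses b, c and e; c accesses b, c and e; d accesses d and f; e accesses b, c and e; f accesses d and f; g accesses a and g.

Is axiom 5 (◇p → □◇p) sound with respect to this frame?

Yes

The schema 5 characterises exactly the Euclidean frames.
Euclidean: yes — any two successors of a common world are R-related.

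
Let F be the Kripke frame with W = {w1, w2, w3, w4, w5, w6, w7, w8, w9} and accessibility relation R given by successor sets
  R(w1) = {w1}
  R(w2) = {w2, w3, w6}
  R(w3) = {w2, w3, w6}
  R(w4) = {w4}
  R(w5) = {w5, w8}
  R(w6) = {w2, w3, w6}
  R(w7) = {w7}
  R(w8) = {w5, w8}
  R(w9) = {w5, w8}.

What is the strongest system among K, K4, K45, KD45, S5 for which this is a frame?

KD45

Transitive (axiom 4): yes — every two-step R-path is closed by a direct edge.
Euclidean (axiom 5): yes — any two successors of a common world are R-related.
Serial (axiom D): yes — every world has a successor (e.g. w1 R w1).
Reflexive (axiom T): no — w9 is not related to itself.
So F validates K, K4, K45, KD45; S5 would additionally require R to be reflexive. The strongest is KD45.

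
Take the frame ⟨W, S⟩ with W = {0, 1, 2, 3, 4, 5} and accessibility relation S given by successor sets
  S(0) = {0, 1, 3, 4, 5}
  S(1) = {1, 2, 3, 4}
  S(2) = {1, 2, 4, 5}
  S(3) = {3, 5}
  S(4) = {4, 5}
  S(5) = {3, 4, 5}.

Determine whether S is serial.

Serial: yes — every world has a successor (e.g. 0 S 0).

Yes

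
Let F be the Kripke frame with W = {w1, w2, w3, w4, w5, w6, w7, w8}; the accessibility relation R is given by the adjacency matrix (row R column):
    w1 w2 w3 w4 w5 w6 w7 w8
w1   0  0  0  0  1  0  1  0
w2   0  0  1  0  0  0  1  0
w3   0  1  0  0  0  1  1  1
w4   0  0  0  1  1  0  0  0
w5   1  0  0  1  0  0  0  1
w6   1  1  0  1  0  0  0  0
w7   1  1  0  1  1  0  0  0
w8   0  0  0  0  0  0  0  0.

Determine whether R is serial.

No

Serial: no — w8 has no R-successor.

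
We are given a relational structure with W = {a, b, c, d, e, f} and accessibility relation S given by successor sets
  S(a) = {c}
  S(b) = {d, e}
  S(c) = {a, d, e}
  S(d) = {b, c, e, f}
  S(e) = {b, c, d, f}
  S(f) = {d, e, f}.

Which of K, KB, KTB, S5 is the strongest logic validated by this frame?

KB

Symmetric (axiom B): yes — every pair in S has its reverse in S.
Reflexive (axiom T): no — a is not related to itself.
Euclidean (axiom 5): no — c S a and c S d, but not a S d.
So F validates K, KB; KTB would additionally require S to be reflexive. The strongest is KB.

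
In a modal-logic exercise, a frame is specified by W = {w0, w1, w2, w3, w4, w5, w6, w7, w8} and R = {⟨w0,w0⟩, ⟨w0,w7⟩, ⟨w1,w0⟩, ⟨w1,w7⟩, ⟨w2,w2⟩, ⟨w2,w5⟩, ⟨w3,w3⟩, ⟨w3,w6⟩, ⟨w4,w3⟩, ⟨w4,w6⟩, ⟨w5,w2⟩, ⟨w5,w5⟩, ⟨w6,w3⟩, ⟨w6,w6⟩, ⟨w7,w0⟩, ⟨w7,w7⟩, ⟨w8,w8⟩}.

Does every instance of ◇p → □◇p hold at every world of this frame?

The schema 5 characterises exactly the Euclidean frames.
Euclidean: yes — any two successors of a common world are R-related.

Yes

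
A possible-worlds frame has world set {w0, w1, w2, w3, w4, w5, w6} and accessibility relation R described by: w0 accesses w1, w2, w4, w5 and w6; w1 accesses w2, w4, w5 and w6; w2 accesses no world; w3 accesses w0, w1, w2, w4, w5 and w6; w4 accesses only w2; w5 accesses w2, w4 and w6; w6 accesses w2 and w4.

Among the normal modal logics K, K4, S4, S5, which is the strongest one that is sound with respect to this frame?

K4

Transitive (axiom 4): yes — every two-step R-path is closed by a direct edge.
Reflexive (axiom T): no — w0 is not related to itself.
Euclidean (axiom 5): no — w0 R w2 and w0 R w1, but not w2 R w1.
So F validates K, K4; S4 would additionally require R to be reflexive. The strongest is K4.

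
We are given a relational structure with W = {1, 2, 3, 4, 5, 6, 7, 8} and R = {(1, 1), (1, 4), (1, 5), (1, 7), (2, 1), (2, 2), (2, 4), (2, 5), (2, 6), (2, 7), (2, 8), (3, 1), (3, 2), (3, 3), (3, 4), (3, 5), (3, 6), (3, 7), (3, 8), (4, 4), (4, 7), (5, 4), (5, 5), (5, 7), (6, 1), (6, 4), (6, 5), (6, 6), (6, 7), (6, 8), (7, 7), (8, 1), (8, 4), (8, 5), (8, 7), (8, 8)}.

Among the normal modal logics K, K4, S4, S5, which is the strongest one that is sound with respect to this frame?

Transitive (axiom 4): yes — every two-step R-path is closed by a direct edge.
Reflexive (axiom T): yes — every world is R-related to itself.
Euclidean (axiom 5): no — 1 R 4 and 1 R 5, but not 4 R 5.
So F validates K, K4, S4; S5 would additionally require R to be Euclidean. The strongest is S4.

S4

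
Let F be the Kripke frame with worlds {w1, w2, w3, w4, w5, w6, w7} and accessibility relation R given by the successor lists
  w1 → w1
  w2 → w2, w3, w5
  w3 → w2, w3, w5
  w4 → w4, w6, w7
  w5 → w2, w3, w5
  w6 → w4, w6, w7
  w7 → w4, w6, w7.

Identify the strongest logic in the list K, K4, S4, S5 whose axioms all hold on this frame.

Transitive (axiom 4): yes — every two-step R-path is closed by a direct edge.
Reflexive (axiom T): yes — every world is R-related to itself.
Euclidean (axiom 5): yes — any two successors of a common world are R-related.
So F validates K, K4, S4, S5. The strongest is S5.

S5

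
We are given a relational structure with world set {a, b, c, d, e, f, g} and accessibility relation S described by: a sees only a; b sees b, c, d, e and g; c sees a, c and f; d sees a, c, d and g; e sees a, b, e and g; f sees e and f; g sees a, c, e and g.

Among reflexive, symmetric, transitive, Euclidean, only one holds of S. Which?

reflexive

Reflexive: yes — every world is S-related to itself.
Symmetric: no — b S c but not c S b.
Transitive: no — b S c and c S a, but not b S a.
Euclidean: no — b S c and b S d, but not c S d.
Only reflexive holds.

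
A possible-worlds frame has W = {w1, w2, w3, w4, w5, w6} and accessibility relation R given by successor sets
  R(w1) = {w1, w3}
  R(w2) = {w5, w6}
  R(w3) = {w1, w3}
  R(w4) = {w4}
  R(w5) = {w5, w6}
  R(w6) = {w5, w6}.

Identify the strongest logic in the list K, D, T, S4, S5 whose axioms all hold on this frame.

D

Serial (axiom D): yes — every world has a successor (e.g. w1 R w1).
Reflexive (axiom T): no — w2 is not related to itself.
Transitive (axiom 4): yes — every two-step R-path is closed by a direct edge.
Euclidean (axiom 5): yes — any two successors of a common world are R-related.
So F validates K, D; T would additionally require R to be reflexive. The strongest is D.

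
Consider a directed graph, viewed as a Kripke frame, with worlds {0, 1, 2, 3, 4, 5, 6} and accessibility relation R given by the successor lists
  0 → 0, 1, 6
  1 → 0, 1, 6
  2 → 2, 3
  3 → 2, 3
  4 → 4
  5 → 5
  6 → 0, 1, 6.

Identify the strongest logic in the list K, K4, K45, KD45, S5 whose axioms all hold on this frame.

S5

Transitive (axiom 4): yes — every two-step R-path is closed by a direct edge.
Euclidean (axiom 5): yes — any two successors of a common world are R-related.
Serial (axiom D): yes — every world has a successor (e.g. 0 R 0).
Reflexive (axiom T): yes — every world is R-related to itself.
So F validates K, K4, K45, KD45, S5. The strongest is S5.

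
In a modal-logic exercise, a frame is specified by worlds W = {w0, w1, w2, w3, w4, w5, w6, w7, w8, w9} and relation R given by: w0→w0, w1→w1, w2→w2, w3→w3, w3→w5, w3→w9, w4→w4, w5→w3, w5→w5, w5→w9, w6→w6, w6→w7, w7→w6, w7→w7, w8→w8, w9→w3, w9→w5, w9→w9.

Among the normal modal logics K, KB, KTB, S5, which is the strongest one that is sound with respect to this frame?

S5

Symmetric (axiom B): yes — every pair in R has its reverse in R.
Reflexive (axiom T): yes — every world is R-related to itself.
Euclidean (axiom 5): yes — any two successors of a common world are R-related.
So F validates K, KB, KTB, S5. The strongest is S5.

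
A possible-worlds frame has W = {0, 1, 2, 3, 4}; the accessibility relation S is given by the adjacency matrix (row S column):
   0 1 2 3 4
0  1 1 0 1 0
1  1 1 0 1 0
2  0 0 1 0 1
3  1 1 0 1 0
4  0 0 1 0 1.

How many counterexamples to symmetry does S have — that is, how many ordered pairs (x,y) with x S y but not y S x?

S is symmetric; there are no such tuples.

0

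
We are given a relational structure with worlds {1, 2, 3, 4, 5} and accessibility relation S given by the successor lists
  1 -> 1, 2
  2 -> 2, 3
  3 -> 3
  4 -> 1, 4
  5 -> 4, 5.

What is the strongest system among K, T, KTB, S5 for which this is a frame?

Reflexive (axiom T): yes — every world is S-related to itself.
Symmetric (axiom B): no — 1 S 2 but not 2 S 1.
Euclidean (axiom 5): no — 1 S 2 and 1 S 1, but not 2 S 1.
So F validates K, T; KTB would additionally require S to be symmetric. The strongest is T.

T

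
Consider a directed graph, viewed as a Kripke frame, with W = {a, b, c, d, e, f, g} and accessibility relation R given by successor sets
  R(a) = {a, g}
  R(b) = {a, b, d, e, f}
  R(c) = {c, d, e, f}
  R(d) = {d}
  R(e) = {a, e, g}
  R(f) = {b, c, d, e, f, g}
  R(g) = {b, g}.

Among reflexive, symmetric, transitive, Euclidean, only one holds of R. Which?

reflexive

Reflexive: yes — every world is R-related to itself.
Symmetric: no — a R g but not g R a.
Transitive: no — a R g and g R b, but not a R b.
Euclidean: no — b R a and b R d, but not a R d.
Only reflexive holds.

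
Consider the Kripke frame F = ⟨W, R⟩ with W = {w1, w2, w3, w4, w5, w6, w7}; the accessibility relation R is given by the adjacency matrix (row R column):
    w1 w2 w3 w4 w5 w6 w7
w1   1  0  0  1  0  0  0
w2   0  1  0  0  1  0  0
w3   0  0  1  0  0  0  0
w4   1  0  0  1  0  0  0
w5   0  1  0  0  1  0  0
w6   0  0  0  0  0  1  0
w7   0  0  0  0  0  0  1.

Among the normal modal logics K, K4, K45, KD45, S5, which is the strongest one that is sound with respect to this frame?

S5

Transitive (axiom 4): yes — every two-step R-path is closed by a direct edge.
Euclidean (axiom 5): yes — any two successors of a common world are R-related.
Serial (axiom D): yes — every world has a successor (e.g. w1 R w1).
Reflexive (axiom T): yes — every world is R-related to itself.
So F validates K, K4, K45, KD45, S5. The strongest is S5.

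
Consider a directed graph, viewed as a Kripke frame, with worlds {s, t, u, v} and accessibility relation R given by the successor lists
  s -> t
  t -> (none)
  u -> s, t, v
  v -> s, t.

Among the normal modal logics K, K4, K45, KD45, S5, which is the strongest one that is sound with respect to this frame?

Transitive (axiom 4): yes — every two-step R-path is closed by a direct edge.
Euclidean (axiom 5): no — u R s and u R v, but not s R v.
Serial (axiom D): no — t has no R-successor.
Reflexive (axiom T): no — s is not related to itself.
So F validates K, K4; K45 would additionally require R to be Euclidean. The strongest is K4.

K4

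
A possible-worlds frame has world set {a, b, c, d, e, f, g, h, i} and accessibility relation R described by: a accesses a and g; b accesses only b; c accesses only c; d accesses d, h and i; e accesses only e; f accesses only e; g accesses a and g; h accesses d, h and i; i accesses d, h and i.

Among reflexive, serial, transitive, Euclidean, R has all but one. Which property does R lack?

reflexive

Reflexive: no — f is not related to itself.
Serial: yes — every world has a successor (e.g. a R a).
Transitive: yes — every two-step R-path is closed by a direct edge.
Euclidean: yes — any two successors of a common world are R-related.
Only reflexive fails.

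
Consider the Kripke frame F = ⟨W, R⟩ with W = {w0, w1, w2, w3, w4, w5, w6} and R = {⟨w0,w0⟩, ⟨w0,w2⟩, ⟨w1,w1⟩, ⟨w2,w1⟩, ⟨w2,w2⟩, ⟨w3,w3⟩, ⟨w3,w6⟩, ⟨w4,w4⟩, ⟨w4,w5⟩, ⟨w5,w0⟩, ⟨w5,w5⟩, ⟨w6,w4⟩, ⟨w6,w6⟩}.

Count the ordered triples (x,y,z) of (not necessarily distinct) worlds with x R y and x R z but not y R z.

6

Enumerating: (w0,w2,w0), (w2,w1,w2), (w3,w6,w3), (w4,w5,w4), (w5,w0,w5), (w6,w4,w6).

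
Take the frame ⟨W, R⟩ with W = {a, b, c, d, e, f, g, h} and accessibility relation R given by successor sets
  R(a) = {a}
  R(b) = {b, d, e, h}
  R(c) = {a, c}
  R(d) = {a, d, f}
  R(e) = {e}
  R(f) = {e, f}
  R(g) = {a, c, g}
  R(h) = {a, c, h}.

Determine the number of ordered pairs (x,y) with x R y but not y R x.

11

Enumerating: (b,d), (b,e), (b,h), (c,a), (d,a), (d,f), (f,e), (g,a), (g,c), (h,a), (h,c).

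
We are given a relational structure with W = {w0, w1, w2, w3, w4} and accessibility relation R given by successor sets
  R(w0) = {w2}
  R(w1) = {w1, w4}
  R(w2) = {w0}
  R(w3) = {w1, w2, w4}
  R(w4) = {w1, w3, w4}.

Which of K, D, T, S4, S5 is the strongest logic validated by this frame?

Serial (axiom D): yes — every world has a successor (e.g. w0 R w2).
Reflexive (axiom T): no — w0 is not related to itself.
Transitive (axiom 4): no — w1 R w4 and w4 R w3, but not w1 R w3.
Euclidean (axiom 5): no — w3 R w1 and w3 R w2, but not w1 R w2.
So F validates K, D; T would additionally require R to be reflexive. The strongest is D.

D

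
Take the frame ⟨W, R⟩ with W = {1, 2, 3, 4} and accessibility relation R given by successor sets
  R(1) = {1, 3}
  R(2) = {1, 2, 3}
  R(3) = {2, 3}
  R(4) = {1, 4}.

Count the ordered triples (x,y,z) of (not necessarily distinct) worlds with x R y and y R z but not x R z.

3

Enumerating: (1,3,2), (3,2,1), (4,1,3).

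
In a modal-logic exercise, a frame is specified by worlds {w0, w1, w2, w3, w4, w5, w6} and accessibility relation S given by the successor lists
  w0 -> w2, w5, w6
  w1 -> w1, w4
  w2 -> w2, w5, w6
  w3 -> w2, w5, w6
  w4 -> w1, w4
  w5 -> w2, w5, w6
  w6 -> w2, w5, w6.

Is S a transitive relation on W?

Yes

Transitive: yes — every two-step S-path is closed by a direct edge.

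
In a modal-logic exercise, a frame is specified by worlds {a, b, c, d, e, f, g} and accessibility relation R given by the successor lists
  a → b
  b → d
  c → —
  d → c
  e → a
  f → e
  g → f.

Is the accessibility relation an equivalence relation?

No

Reflexive: no — a is not related to itself.
Symmetric: no — a R b but not b R a.
Transitive: no — a R b and b R d, but not a R d.
So R is not an equivalence relation.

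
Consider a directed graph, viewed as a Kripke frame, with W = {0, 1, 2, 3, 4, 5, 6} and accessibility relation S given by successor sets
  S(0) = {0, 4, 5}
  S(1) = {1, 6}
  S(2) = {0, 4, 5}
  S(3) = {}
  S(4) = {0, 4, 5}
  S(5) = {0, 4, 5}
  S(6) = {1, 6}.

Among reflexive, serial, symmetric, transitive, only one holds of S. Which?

transitive

Reflexive: no — 2 is not related to itself.
Serial: no — 3 has no S-successor.
Symmetric: no — 2 S 0 but not 0 S 2.
Transitive: yes — every two-step S-path is closed by a direct edge.
Only transitive holds.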